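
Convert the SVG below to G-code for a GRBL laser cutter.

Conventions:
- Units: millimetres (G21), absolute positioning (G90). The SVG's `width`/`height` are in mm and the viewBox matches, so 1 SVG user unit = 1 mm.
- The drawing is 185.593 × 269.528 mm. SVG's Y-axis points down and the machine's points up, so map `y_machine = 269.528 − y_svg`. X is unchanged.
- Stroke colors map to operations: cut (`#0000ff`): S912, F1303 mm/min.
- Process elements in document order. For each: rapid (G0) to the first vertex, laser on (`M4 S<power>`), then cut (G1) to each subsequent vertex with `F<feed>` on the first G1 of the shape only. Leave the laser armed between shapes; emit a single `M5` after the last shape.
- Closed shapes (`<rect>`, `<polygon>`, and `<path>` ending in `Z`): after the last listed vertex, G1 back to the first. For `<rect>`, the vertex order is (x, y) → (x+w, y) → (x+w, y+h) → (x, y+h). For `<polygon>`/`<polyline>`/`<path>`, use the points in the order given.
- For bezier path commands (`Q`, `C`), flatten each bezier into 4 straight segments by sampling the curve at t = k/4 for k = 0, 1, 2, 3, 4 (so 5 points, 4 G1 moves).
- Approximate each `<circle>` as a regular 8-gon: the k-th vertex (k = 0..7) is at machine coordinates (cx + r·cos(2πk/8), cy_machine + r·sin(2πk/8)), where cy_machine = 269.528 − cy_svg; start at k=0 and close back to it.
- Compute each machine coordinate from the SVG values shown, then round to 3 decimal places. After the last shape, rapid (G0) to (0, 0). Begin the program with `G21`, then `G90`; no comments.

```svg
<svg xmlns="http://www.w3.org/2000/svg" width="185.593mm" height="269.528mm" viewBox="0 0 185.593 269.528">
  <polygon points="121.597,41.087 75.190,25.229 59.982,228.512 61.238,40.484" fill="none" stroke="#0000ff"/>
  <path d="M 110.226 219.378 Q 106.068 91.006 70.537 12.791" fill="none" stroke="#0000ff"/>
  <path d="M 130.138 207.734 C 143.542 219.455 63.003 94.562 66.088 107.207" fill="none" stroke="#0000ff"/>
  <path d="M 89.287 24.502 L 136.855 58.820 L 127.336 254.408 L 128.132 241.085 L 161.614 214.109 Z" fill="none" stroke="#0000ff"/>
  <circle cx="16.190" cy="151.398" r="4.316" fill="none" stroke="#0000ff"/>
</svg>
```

G21
G90
G0 X121.597 Y228.441
M4 S912
G1 X75.190 Y244.299 F1303
G1 X59.982 Y41.016
G1 X61.238 Y229.044
G1 X121.597 Y228.441
G0 X110.226 Y50.150
M4 S912
G1 X106.186 Y111.201 F1303
G1 X98.225 Y165.983
G1 X86.342 Y214.495
G1 X70.537 Y256.737
G0 X130.138 Y61.794
M4 S912
G1 X125.351 Y74.335 F1303
G1 X101.983 Y112.404
G1 X76.679 Y150.300
G1 X66.088 Y162.321
G0 X89.287 Y245.026
M4 S912
G1 X136.855 Y210.708 F1303
G1 X127.336 Y15.120
G1 X128.132 Y28.443
G1 X161.614 Y55.419
G1 X89.287 Y245.026
G0 X20.506 Y118.130
M4 S912
G1 X19.242 Y121.182 F1303
G1 X16.190 Y122.446
G1 X13.138 Y121.182
G1 X11.874 Y118.130
G1 X13.138 Y115.078
G1 X16.190 Y113.814
G1 X19.242 Y115.078
G1 X20.506 Y118.130
M5
G0 X0.000 Y0.000

Since the viewBox matches the mm dimensions, user units are millimetres directly. The only transform is the Y-flip y_m = 269.528 − y_svg.

Shape 1 is a closed polygon drawn with `<polygon>`. Its stroke #0000ff means cut at S912, F1303. After flipping Y the toolpath is (121.597,228.441) → (75.190,244.299) → (59.982,41.016) → (61.238,229.044) → (121.597,228.441), returning to the start.

Shape 2 is a quadratic bezier drawn with `<path>`. Its stroke #0000ff means cut at S912, F1303. After flipping Y the toolpath is (110.226,50.150) → (106.186,111.201) → (98.225,165.983) → (86.342,214.495) → (70.537,256.737).

Shape 3 is a cubic bezier drawn with `<path>`. Its stroke #0000ff means cut at S912, F1303. After flipping Y the toolpath is (130.138,61.794) → (125.351,74.335) → (101.983,112.404) → (76.679,150.300) → (66.088,162.321).

Shape 4 is a closed polygon drawn with `<path>`. Its stroke #0000ff means cut at S912, F1303. After flipping Y the toolpath is (89.287,245.026) → (136.855,210.708) → (127.336,15.120) → (128.132,28.443) → (161.614,55.419) → (89.287,245.026), returning to the start.

Shape 5 is a circle drawn with `<circle>`. Its stroke #0000ff means cut at S912, F1303. After flipping Y the toolpath is (20.506,118.130) → (19.242,121.182) → (16.190,122.446) → (13.138,121.182) → (11.874,118.130) → (13.138,115.078) → (16.190,113.814) → (19.242,115.078) → (20.506,118.130), returning to the start.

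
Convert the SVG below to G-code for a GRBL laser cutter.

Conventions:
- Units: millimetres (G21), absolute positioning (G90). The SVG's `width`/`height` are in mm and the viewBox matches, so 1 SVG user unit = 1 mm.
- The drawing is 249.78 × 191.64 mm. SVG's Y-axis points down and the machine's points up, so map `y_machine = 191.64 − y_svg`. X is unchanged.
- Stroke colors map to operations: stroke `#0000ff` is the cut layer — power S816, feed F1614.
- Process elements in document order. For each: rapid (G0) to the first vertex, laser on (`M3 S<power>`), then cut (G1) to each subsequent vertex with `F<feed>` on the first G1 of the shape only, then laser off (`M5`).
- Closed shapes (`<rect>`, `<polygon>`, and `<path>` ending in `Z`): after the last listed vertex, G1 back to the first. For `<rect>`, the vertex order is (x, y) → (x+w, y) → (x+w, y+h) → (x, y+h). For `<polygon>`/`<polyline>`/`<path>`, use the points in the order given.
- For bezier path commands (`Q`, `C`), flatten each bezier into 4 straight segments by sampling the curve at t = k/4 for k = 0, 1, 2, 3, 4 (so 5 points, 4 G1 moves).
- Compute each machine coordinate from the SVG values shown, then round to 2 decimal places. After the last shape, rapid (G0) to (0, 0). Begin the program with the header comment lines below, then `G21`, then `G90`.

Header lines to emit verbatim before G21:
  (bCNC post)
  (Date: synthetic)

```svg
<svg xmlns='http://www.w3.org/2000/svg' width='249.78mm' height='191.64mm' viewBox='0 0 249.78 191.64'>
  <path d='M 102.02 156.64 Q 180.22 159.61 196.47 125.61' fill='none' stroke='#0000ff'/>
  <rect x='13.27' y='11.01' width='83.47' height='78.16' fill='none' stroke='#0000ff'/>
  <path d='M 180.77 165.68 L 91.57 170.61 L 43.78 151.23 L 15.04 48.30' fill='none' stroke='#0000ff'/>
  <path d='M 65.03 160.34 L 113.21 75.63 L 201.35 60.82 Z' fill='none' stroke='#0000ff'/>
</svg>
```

(bCNC post)
(Date: synthetic)
G21
G90
G0 X102.02 Y35.00
M3 S816
G1 X137.25 Y35.83 F1614
G1 X164.73 Y41.27
G1 X184.47 Y51.34
G1 X196.47 Y66.03
M5
G0 X13.27 Y180.63
M3 S816
G1 X96.74 Y180.63 F1614
G1 X96.74 Y102.47
G1 X13.27 Y102.47
G1 X13.27 Y180.63
M5
G0 X180.77 Y25.96
M3 S816
G1 X91.57 Y21.03 F1614
G1 X43.78 Y40.41
G1 X15.04 Y143.34
M5
G0 X65.03 Y31.30
M3 S816
G1 X113.21 Y116.01 F1614
G1 X201.35 Y130.82
G1 X65.03 Y31.30
M5
G0 X0.00 Y0.00

1 u = 1 mm; y_m = 191.64 − y.

[1] `<path>` quadratic bezier, #0000ff→cut S816 F1614: (102.02,35.00) → (137.25,35.83) → (164.73,41.27) → (184.47,51.34) → (196.47,66.03)

[2] `<rect>` rectangle, #0000ff→cut S816 F1614: (13.27,180.63) → (96.74,180.63) → (96.74,102.47) → (13.27,102.47) → (13.27,180.63) (closed)

[3] `<path>` open polyline, #0000ff→cut S816 F1614: (180.77,25.96) → (91.57,21.03) → (43.78,40.41) → (15.04,143.34)

[4] `<path>` closed polygon, #0000ff→cut S816 F1614: (65.03,31.30) → (113.21,116.01) → (201.35,130.82) → (65.03,31.30) (closed)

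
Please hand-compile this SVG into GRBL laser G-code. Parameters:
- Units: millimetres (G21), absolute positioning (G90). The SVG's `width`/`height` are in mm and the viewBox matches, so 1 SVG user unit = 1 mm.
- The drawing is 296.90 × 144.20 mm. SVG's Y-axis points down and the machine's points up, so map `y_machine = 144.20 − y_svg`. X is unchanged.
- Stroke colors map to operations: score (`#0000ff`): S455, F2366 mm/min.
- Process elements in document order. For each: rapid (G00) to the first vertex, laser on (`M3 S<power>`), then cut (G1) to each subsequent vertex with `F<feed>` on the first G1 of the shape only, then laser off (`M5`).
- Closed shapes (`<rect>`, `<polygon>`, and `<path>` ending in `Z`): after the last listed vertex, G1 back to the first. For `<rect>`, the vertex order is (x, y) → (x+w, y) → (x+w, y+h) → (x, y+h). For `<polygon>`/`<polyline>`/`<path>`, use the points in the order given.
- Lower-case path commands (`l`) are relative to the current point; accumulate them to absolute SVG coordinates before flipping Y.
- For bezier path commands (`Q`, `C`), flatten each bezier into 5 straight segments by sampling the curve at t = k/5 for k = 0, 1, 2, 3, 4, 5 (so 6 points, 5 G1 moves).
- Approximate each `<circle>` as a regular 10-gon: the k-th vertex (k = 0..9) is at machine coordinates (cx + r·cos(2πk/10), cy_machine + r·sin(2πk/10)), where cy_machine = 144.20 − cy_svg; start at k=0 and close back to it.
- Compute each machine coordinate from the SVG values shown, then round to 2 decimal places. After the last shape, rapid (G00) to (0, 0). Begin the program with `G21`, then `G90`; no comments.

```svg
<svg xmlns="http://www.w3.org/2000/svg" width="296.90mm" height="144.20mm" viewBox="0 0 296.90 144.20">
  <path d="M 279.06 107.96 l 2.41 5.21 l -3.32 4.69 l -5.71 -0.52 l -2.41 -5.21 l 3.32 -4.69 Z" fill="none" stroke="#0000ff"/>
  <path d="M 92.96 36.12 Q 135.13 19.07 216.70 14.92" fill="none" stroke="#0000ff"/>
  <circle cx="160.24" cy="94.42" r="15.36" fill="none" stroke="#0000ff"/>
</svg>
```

G21
G90
G00 X279.06 Y36.24
M3 S455
G1 X281.47 Y31.03 F2366
G1 X278.15 Y26.34
G1 X272.44 Y26.86
G1 X270.03 Y32.07
G1 X273.35 Y36.76
G1 X279.06 Y36.24
M5
G00 X92.96 Y108.08
M3 S455
G1 X111.40 Y114.38 F2366
G1 X133.00 Y119.66
G1 X157.75 Y123.90
G1 X185.65 Y127.10
G1 X216.70 Y129.28
M5
G00 X175.60 Y49.78
M3 S455
G1 X172.67 Y58.81 F2366
G1 X164.99 Y64.39
G1 X155.49 Y64.39
G1 X147.81 Y58.81
G1 X144.88 Y49.78
G1 X147.81 Y40.75
G1 X155.49 Y35.17
G1 X164.99 Y35.17
G1 X172.67 Y40.75
G1 X175.60 Y49.78
M5
G00 X0.00 Y0.00

1 u = 1 mm; y_m = 144.20 − y.

[1] `<path>` regular polygon, #0000ff→score S455 F2366: (279.06,36.24) → (281.47,31.03) → (278.15,26.34) → (272.44,26.86) → (270.03,32.07) → (273.35,36.76) → (279.06,36.24) (closed)

[2] `<path>` quadratic bezier, #0000ff→score S455 F2366: (92.96,108.08) → (111.40,114.38) → (133.00,119.66) → (157.75,123.90) → (185.65,127.10) → (216.70,129.28)

[3] `<circle>` circle, #0000ff→score S455 F2366: (175.60,49.78) → (172.67,58.81) → (164.99,64.39) → (155.49,64.39) → (147.81,58.81) → (144.88,49.78) → (147.81,40.75) → (155.49,35.17) → (164.99,35.17) → (172.67,40.75) → (175.60,49.78) (closed)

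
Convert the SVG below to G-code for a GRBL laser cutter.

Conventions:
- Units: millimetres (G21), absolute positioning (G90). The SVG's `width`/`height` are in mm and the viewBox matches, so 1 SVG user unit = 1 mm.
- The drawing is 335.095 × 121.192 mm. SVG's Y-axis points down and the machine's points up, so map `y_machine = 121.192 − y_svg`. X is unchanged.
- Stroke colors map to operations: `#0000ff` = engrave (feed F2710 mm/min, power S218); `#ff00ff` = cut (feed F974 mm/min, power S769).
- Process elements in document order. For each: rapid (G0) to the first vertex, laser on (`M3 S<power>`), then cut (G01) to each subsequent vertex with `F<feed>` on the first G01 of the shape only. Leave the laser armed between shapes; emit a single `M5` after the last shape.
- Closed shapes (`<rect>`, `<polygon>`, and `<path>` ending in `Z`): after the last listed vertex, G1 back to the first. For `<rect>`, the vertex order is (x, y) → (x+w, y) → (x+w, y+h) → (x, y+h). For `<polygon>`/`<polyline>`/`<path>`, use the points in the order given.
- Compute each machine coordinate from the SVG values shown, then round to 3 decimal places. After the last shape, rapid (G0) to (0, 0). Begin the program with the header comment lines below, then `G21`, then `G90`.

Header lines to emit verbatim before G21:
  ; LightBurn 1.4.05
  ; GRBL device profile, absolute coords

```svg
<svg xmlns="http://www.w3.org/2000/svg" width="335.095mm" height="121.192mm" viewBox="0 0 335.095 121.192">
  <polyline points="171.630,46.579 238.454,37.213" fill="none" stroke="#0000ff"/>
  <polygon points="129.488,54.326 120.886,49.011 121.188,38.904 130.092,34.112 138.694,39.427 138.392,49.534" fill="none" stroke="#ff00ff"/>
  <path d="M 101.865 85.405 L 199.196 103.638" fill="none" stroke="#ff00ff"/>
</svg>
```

; LightBurn 1.4.05
; GRBL device profile, absolute coords
G21
G90
G0 X171.630 Y74.613
M3 S218
G01 X238.454 Y83.979 F2710
G0 X129.488 Y66.866
M3 S769
G01 X120.886 Y72.181 F974
G01 X121.188 Y82.288
G01 X130.092 Y87.080
G01 X138.694 Y81.765
G01 X138.392 Y71.658
G01 X129.488 Y66.866
G0 X101.865 Y35.787
M3 S769
G01 X199.196 Y17.554 F974
M5
G0 X0.000 Y0.000

1 u = 1 mm; y_m = 121.192 − y.

[1] `<polyline>` line segment, #0000ff→engrave S218 F2710: (171.630,74.613) → (238.454,83.979)

[2] `<polygon>` regular polygon, #ff00ff→cut S769 F974: (129.488,66.866) → (120.886,72.181) → (121.188,82.288) → (130.092,87.080) → (138.694,81.765) → (138.392,71.658) → (129.488,66.866) (closed)

[3] `<path>` line segment, #ff00ff→cut S769 F974: (101.865,35.787) → (199.196,17.554)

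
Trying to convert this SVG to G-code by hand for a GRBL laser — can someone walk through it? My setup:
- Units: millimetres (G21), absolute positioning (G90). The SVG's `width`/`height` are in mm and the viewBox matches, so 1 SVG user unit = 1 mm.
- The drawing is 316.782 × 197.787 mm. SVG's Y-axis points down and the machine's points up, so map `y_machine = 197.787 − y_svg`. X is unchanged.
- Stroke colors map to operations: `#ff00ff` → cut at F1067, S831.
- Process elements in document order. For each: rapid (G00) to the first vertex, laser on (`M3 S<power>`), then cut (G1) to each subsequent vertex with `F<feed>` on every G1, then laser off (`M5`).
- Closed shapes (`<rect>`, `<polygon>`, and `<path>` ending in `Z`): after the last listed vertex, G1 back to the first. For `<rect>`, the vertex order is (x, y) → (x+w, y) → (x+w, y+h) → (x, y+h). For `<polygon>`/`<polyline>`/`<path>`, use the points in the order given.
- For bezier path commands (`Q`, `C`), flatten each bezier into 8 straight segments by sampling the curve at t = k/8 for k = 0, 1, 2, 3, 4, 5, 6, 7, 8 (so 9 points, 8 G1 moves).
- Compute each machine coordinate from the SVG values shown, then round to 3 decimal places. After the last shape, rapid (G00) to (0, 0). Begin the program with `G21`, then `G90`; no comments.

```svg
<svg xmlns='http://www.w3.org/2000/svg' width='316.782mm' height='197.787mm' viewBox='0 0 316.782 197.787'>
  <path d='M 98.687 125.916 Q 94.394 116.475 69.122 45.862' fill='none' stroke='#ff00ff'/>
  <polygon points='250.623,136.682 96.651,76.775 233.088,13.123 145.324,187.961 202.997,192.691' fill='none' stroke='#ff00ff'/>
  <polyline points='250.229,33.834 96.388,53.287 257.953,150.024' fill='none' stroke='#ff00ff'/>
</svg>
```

G21
G90
G00 X98.687 Y71.871
M3 S831
G1 X97.286 Y75.187 F1067
G1 X95.229 Y80.415 F1067
G1 X92.517 Y87.554 F1067
G1 X89.149 Y96.605 F1067
G1 X85.126 Y107.568 F1067
G1 X80.447 Y120.442 F1067
G1 X75.112 Y135.228 F1067
G1 X69.122 Y151.925 F1067
M5
G00 X250.623 Y61.105
M3 S831
G1 X96.651 Y121.012 F1067
G1 X233.088 Y184.664 F1067
G1 X145.324 Y9.826 F1067
G1 X202.997 Y5.096 F1067
G1 X250.623 Y61.105 F1067
M5
G00 X250.229 Y163.953
M3 S831
G1 X96.388 Y144.500 F1067
G1 X257.953 Y47.763 F1067
M5
G00 X0.000 Y0.000

Since the viewBox matches the mm dimensions, user units are millimetres directly. The only transform is the Y-flip y_m = 197.787 − y_svg.

Shape 1 is a quadratic bezier drawn with `<path>`. Its stroke #ff00ff means cut at S831, F1067. After flipping Y the toolpath is (98.687,71.871) → (97.286,75.187) → (95.229,80.415) → (92.517,87.554) → (89.149,96.605) → (85.126,107.568) → (80.447,120.442) → (75.112,135.228) → (69.122,151.925).

Shape 2 is a closed polygon drawn with `<polygon>`. Its stroke #ff00ff means cut at S831, F1067. After flipping Y the toolpath is (250.623,61.105) → (96.651,121.012) → (233.088,184.664) → (145.324,9.826) → (202.997,5.096) → (250.623,61.105), returning to the start.

Shape 3 is a open polyline drawn with `<polyline>`. Its stroke #ff00ff means cut at S831, F1067. After flipping Y the toolpath is (250.229,163.953) → (96.388,144.500) → (257.953,47.763).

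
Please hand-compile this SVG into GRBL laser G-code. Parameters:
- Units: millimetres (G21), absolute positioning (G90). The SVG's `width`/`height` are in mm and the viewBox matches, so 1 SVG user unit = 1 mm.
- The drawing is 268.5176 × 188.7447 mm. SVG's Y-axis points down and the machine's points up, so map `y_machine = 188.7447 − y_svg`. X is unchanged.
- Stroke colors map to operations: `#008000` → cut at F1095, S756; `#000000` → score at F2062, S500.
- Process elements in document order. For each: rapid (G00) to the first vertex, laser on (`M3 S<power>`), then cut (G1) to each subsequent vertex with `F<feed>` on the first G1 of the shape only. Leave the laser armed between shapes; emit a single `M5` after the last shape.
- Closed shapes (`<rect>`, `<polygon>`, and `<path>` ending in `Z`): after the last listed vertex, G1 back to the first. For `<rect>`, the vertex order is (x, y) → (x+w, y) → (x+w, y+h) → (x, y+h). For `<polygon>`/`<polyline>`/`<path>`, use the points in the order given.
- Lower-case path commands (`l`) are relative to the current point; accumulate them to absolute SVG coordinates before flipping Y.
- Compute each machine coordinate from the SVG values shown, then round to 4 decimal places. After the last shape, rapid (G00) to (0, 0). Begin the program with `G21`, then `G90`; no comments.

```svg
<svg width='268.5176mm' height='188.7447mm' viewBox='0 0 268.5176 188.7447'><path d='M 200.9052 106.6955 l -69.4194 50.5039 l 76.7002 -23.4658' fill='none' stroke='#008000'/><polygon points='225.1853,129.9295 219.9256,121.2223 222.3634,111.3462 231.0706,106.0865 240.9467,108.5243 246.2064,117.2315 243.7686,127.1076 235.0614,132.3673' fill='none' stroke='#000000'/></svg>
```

G21
G90
G00 X200.9052 Y82.0492
M3 S756
G1 X131.4858 Y31.5453 F1095
G1 X208.1860 Y55.0111
G00 X225.1853 Y58.8152
M3 S500
G1 X219.9256 Y67.5224 F2062
G1 X222.3634 Y77.3985
G1 X231.0706 Y82.6582
G1 X240.9467 Y80.2204
G1 X246.2064 Y71.5132
G1 X243.7686 Y61.6371
G1 X235.0614 Y56.3774
G1 X225.1853 Y58.8152
M5
G00 X0.0000 Y0.0000

Since the viewBox matches the mm dimensions, user units are millimetres directly. The only transform is the Y-flip y_m = 188.7447 − y_svg.

Shape 1 is a open polyline drawn with `<path>`. Its stroke #008000 means cut at S756, F1095. After flipping Y the toolpath is (200.9052,82.0492) → (131.4858,31.5453) → (208.1860,55.0111).

Shape 2 is a regular polygon drawn with `<polygon>`. Its stroke #000000 means score at S500, F2062. After flipping Y the toolpath is (225.1853,58.8152) → (219.9256,67.5224) → (222.3634,77.3985) → (231.0706,82.6582) → (240.9467,80.2204) → (246.2064,71.5132) → (243.7686,61.6371) → (235.0614,56.3774) → (225.1853,58.8152), returning to the start.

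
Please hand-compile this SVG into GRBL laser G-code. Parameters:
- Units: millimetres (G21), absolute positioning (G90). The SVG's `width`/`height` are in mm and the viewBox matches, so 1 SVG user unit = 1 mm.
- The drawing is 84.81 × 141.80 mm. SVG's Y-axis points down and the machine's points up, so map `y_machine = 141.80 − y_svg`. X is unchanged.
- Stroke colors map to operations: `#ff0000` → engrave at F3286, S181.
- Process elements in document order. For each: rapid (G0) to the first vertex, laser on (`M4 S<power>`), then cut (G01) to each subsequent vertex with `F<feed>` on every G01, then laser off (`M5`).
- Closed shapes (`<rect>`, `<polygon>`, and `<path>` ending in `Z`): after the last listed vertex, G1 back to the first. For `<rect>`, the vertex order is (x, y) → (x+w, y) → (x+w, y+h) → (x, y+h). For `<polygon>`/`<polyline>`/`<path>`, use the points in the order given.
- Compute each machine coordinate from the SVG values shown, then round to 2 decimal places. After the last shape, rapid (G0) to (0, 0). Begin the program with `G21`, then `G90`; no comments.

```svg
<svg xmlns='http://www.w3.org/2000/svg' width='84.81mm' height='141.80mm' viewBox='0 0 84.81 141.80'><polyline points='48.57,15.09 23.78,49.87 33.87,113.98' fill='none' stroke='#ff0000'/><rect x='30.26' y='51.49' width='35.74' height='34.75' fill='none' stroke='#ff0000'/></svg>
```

G21
G90
G0 X48.57 Y126.71
M4 S181
G01 X23.78 Y91.93 F3286
G01 X33.87 Y27.82 F3286
M5
G0 X30.26 Y90.31
M4 S181
G01 X66.00 Y90.31 F3286
G01 X66.00 Y55.56 F3286
G01 X30.26 Y55.56 F3286
G01 X30.26 Y90.31 F3286
M5
G0 X0.00 Y0.00

viewBox `0 0 84.81 141.80` with mm width/height → 1 unit = 1 mm. Flip: y_m = 141.80 − y_svg.

**Shape 1** — `<polyline>` open polyline, stroke `#ff0000` → engrave (S181, F3286). Machine vertices: (48.57,126.71) → (23.78,91.93) → (33.87,27.82). Open path.

**Shape 2** — `<rect>` rectangle, stroke `#ff0000` → engrave (S181, F3286). Machine vertices: (30.26,90.31) → (66.00,90.31) → (66.00,55.56) → (30.26,55.56) → (30.26,90.31). Closed: final G1 returns to the first vertex.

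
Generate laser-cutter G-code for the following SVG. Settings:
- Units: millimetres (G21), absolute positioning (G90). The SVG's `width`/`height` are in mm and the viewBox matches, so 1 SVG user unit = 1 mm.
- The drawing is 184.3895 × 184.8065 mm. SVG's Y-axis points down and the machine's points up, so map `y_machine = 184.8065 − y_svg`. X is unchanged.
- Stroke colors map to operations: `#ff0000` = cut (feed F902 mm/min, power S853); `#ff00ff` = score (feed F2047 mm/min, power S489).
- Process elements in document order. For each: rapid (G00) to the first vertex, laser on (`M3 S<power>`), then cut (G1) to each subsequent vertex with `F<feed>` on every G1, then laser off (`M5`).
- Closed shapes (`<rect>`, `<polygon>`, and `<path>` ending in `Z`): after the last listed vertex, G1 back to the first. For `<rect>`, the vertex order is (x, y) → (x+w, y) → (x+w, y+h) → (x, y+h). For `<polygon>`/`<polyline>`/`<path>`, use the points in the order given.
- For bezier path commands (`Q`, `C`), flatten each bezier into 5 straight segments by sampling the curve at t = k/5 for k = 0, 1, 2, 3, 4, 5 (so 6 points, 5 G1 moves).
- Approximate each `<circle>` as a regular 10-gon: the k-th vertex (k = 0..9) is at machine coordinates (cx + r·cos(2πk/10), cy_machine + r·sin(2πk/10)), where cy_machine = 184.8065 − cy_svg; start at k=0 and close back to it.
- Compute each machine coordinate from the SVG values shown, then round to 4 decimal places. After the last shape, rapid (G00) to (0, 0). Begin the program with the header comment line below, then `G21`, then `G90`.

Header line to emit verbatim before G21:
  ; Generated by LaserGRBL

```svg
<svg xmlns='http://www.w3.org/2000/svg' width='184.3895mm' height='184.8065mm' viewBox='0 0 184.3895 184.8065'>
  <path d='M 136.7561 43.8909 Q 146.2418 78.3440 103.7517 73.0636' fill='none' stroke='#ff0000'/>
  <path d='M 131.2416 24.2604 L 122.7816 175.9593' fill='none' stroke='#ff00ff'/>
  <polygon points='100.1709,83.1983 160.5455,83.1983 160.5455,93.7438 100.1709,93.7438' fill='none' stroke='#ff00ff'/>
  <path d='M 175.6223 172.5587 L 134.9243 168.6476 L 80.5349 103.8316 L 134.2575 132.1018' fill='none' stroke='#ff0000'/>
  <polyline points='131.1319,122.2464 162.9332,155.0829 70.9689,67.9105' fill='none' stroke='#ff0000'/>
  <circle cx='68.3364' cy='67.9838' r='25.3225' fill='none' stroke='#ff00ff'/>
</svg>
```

; Generated by LaserGRBL
G21
G90
G00 X136.7561 Y140.9156
M3 S853
G1 X138.4713 Y128.7237 F902
G1 X136.0285 Y119.7105 F902
G1 X129.4277 Y113.8759 F902
G1 X118.6687 Y111.2201 F902
G1 X103.7517 Y111.7429 F902
M5
G00 X131.2416 Y160.5461
M3 S489
G1 X122.7816 Y8.8472 F2047
M5
G00 X100.1709 Y101.6082
M3 S489
G1 X160.5455 Y101.6082 F2047
G1 X160.5455 Y91.0627 F2047
G1 X100.1709 Y91.0627 F2047
G1 X100.1709 Y101.6082 F2047
M5
G00 X175.6223 Y12.2478
M3 S853
G1 X134.9243 Y16.1589 F902
G1 X80.5349 Y80.9749 F902
G1 X134.2575 Y52.7047 F902
M5
G00 X131.1319 Y62.5601
M3 S853
G1 X162.9332 Y29.7236 F902
G1 X70.9689 Y116.8960 F902
M5
G00 X93.6589 Y116.8227
M3 S489
G1 X88.8227 Y131.7069 F2047
G1 X76.1615 Y140.9058 F2047
G1 X60.5113 Y140.9058 F2047
G1 X47.8501 Y131.7069 F2047
G1 X43.0139 Y116.8227 F2047
G1 X47.8501 Y101.9385 F2047
G1 X60.5113 Y92.7396 F2047
G1 X76.1615 Y92.7396 F2047
G1 X88.8227 Y101.9385 F2047
G1 X93.6589 Y116.8227 F2047
M5
G00 X0.0000 Y0.0000

viewBox `0 0 184.3895 184.8065` with mm width/height → 1 unit = 1 mm. Flip: y_m = 184.8065 − y_svg.

**Shape 1** — `<path>` quadratic bezier, stroke `#ff0000` → cut (S853, F902). Control points (SVG): P0=(136.7561,43.8909), P1=(146.2418,78.3440), P2=(103.7517,73.0636); sampled at t=k/5. Machine vertices: (136.7561,140.9156) → (138.4713,128.7237) → (136.0285,119.7105) → (129.4277,113.8759) → (118.6687,111.2201) → (103.7517,111.7429). Open path.

**Shape 2** — `<path>` line segment, stroke `#ff00ff` → score (S489, F2047). Machine vertices: (131.2416,160.5461) → (122.7816,8.8472). Open path.

**Shape 3** — `<polygon>` rectangle, stroke `#ff00ff` → score (S489, F2047). Machine vertices: (100.1709,101.6082) → (160.5455,101.6082) → (160.5455,91.0627) → (100.1709,91.0627) → (100.1709,101.6082). Closed: final G1 returns to the first vertex.

**Shape 4** — `<path>` open polyline, stroke `#ff0000` → cut (S853, F902). Machine vertices: (175.6223,12.2478) → (134.9243,16.1589) → (80.5349,80.9749) → (134.2575,52.7047). Open path.

**Shape 5** — `<polyline>` open polyline, stroke `#ff0000` → cut (S853, F902). Machine vertices: (131.1319,62.5601) → (162.9332,29.7236) → (70.9689,116.8960). Open path.

**Shape 6** — `<circle>` circle, stroke `#ff00ff` → score (S489, F2047). Machine vertices: (93.6589,116.8227) → (88.8227,131.7069) → (76.1615,140.9058) → (60.5113,140.9058) → (47.8501,131.7069) → (43.0139,116.8227) → (47.8501,101.9385) → (60.5113,92.7396) → (76.1615,92.7396) → (88.8227,101.9385) → (93.6589,116.8227). Closed: final G1 returns to the first vertex.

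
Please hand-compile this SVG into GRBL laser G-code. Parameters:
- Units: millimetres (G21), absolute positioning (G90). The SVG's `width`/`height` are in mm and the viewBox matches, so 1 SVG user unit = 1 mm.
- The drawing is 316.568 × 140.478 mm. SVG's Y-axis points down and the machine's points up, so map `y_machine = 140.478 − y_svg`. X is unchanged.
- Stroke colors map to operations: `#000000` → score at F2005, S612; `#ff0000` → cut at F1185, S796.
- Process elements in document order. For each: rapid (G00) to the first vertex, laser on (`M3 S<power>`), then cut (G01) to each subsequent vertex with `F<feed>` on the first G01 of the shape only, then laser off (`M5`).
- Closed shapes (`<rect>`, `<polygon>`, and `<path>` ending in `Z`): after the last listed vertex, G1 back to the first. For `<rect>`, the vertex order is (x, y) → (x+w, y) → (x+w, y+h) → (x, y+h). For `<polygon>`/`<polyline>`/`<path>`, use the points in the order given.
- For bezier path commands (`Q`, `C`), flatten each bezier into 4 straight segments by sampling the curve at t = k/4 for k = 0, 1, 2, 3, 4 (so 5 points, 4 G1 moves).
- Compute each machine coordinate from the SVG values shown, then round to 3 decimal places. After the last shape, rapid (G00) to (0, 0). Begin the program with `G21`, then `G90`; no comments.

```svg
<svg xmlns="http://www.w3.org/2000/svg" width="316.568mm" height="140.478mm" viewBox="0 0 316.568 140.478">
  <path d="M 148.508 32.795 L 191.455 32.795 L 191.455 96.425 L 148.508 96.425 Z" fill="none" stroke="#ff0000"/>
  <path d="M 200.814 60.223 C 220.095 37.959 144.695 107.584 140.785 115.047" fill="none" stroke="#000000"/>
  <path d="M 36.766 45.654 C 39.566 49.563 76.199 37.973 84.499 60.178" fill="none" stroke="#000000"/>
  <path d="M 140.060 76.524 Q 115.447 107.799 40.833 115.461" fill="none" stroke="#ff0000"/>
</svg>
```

G21
G90
G00 X148.508 Y107.683
M3 S796
G01 X191.455 Y107.683 F1185
G01 X191.455 Y44.053
G01 X148.508 Y44.053
G01 X148.508 Y107.683
M5
G00 X200.814 Y80.255
M3 S612
G01 X200.118 Y82.131 F2005
G01 X179.496 Y63.991
G01 X154.525 Y40.277
G01 X140.785 Y25.431
M5
G00 X36.766 Y94.824
M3 S612
G01 X44.238 Y94.028 F2005
G01 X58.570 Y94.423
G01 X73.933 Y91.387
G01 X84.499 Y80.300
M5
G00 X140.060 Y63.954
M3 S796
G01 X124.628 Y49.792 F1185
G01 X102.947 Y38.582
G01 X75.015 Y30.324
G01 X40.833 Y25.017
M5
G00 X0.000 Y0.000

1 u = 1 mm; y_m = 140.478 − y.

[1] `<path>` rectangle, #ff0000→cut S796 F1185: (148.508,107.683) → (191.455,107.683) → (191.455,44.053) → (148.508,44.053) → (148.508,107.683) (closed)

[2] `<path>` cubic bezier, #000000→score S612 F2005: (200.814,80.255) → (200.118,82.131) → (179.496,63.991) → (154.525,40.277) → (140.785,25.431)

[3] `<path>` cubic bezier, #000000→score S612 F2005: (36.766,94.824) → (44.238,94.028) → (58.570,94.423) → (73.933,91.387) → (84.499,80.300)

[4] `<path>` quadratic bezier, #ff0000→cut S796 F1185: (140.060,63.954) → (124.628,49.792) → (102.947,38.582) → (75.015,30.324) → (40.833,25.017)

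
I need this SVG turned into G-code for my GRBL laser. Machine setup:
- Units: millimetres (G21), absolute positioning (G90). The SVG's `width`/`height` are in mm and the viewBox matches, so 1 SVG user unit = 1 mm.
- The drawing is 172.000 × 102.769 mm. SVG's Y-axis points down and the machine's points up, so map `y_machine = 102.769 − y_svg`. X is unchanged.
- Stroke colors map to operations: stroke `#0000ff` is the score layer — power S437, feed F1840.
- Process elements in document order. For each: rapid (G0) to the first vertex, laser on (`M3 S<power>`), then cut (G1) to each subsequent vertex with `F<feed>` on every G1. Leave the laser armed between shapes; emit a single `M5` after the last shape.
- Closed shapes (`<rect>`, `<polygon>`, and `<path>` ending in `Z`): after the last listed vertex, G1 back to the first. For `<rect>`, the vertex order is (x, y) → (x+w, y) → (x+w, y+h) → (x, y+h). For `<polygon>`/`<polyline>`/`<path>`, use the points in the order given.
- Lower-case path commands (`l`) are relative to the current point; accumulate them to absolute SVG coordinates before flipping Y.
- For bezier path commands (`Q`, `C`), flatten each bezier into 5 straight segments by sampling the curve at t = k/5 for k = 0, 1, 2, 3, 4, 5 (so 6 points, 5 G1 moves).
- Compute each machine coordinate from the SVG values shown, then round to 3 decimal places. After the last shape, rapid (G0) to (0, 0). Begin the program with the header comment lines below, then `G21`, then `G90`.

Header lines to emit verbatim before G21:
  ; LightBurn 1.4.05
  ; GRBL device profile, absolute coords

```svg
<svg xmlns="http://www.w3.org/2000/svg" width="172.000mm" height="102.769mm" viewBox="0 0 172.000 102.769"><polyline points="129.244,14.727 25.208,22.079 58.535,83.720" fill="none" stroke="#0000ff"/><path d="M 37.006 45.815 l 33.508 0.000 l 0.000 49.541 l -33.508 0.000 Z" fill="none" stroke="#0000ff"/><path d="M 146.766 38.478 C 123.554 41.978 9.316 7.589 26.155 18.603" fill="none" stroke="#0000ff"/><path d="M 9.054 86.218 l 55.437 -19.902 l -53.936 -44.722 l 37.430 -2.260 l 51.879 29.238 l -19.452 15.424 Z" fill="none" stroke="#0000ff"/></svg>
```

; LightBurn 1.4.05
; GRBL device profile, absolute coords
G21
G90
G0 X129.244 Y88.042
M3 S437
G1 X25.208 Y80.690 F1840
G1 X58.535 Y19.049 F1840
G0 X37.006 Y56.954
M3 S437
G1 X70.514 Y56.954 F1840
G1 X70.514 Y7.413 F1840
G1 X37.006 Y7.413 F1840
G1 X37.006 Y56.954 F1840
G0 X146.766 Y64.291
M3 S437
G1 X123.693 Y66.071 F1840
G1 X89.434 Y72.947 F1840
G1 X54.651 Y80.920 F1840
G1 X30.004 Y85.992 F1840
G1 X26.155 Y84.166 F1840
G0 X9.054 Y16.551
M3 S437
G1 X64.491 Y36.453 F1840
G1 X10.555 Y81.175 F1840
G1 X47.985 Y83.435 F1840
G1 X99.864 Y54.197 F1840
G1 X80.412 Y38.773 F1840
G1 X9.054 Y16.551 F1840
M5
G0 X0.000 Y0.000

1 u = 1 mm; y_m = 102.769 − y.

[1] `<polyline>` open polyline, #0000ff→score S437 F1840: (129.244,88.042) → (25.208,80.690) → (58.535,19.049)

[2] `<path>` rectangle, #0000ff→score S437 F1840: (37.006,56.954) → (70.514,56.954) → (70.514,7.413) → (37.006,7.413) → (37.006,56.954) (closed)

[3] `<path>` cubic bezier, #0000ff→score S437 F1840: (146.766,64.291) → (123.693,66.071) → (89.434,72.947) → (54.651,80.920) → (30.004,85.992) → (26.155,84.166)

[4] `<path>` closed polygon, #0000ff→score S437 F1840: (9.054,16.551) → (64.491,36.453) → (10.555,81.175) → (47.985,83.435) → (99.864,54.197) → (80.412,38.773) → (9.054,16.551) (closed)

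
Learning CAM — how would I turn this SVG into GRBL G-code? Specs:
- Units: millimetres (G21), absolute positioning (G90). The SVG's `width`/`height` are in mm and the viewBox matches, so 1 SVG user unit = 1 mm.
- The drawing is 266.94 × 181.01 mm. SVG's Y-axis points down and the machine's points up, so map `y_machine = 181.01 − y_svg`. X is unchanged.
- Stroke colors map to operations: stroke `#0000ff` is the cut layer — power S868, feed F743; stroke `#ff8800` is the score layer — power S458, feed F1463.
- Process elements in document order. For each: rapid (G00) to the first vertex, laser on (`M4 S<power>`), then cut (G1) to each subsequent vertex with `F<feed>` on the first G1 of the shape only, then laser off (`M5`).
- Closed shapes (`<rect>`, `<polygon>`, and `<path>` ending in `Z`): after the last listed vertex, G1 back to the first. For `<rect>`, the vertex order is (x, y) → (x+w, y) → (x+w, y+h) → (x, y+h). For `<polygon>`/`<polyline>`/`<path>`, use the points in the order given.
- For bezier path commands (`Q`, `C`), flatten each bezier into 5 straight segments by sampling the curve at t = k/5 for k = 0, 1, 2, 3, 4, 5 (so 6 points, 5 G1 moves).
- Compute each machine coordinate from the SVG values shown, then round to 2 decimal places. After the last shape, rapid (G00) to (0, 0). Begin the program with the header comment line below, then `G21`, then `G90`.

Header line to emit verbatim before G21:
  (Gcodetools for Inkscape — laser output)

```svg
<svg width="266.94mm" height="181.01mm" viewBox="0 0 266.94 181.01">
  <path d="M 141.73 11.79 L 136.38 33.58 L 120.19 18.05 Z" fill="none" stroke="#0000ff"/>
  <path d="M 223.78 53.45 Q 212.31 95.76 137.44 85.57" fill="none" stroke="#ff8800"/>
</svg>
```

1 u = 1 mm; y_m = 181.01 − y.

[1] `<path>` regular polygon, #0000ff→cut S868 F743: (141.73,169.22) → (136.38,147.43) → (120.19,162.96) → (141.73,169.22) (closed)

[2] `<path>` quadratic bezier, #ff8800→score S458 F1463: (223.78,127.56) → (216.66,112.74) → (204.46,102.11) → (187.19,95.69) → (164.85,93.46) → (137.44,95.44)

(Gcodetools for Inkscape — laser output)
G21
G90
G00 X141.73 Y169.22
M4 S868
G1 X136.38 Y147.43 F743
G1 X120.19 Y162.96
G1 X141.73 Y169.22
M5
G00 X223.78 Y127.56
M4 S458
G1 X216.66 Y112.74 F1463
G1 X204.46 Y102.11
G1 X187.19 Y95.69
G1 X164.85 Y93.46
G1 X137.44 Y95.44
M5
G00 X0.00 Y0.00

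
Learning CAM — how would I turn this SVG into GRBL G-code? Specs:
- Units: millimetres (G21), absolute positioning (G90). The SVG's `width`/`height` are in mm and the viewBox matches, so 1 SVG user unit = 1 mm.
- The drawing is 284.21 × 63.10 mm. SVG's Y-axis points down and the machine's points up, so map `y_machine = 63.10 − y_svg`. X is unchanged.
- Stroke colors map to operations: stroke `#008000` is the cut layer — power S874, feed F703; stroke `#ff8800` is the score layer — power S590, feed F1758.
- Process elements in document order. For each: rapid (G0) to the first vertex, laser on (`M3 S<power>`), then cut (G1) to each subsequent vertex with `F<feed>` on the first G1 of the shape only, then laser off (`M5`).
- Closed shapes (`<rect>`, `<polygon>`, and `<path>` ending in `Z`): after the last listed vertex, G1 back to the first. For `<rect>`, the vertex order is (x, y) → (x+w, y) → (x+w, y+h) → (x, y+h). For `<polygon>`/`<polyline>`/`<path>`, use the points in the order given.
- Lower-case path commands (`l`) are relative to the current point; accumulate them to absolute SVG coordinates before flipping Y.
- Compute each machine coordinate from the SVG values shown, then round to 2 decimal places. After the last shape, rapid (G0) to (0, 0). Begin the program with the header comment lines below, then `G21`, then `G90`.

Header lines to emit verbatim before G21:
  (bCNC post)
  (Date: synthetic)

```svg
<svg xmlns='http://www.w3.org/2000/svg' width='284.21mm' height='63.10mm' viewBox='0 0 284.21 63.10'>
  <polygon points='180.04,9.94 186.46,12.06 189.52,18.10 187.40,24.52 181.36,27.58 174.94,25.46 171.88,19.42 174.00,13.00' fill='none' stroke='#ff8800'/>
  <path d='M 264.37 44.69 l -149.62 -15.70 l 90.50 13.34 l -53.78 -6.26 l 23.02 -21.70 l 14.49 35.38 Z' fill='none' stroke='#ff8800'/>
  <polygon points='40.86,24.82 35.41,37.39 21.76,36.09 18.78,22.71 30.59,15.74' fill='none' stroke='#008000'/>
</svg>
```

1 u = 1 mm; y_m = 63.10 − y.

[1] `<polygon>` regular polygon, #ff8800→score S590 F1758: (180.04,53.16) → (186.46,51.04) → (189.52,45.00) → (187.40,38.58) → (181.36,35.52) → (174.94,37.64) → (171.88,43.68) → (174.00,50.10) → (180.04,53.16) (closed)

[2] `<path>` closed polygon, #ff8800→score S590 F1758: (264.37,18.41) → (114.75,34.11) → (205.25,20.77) → (151.47,27.03) → (174.49,48.73) → (188.98,13.35) → (264.37,18.41) (closed)

[3] `<polygon>` regular polygon, #008000→cut S874 F703: (40.86,38.28) → (35.41,25.71) → (21.76,27.01) → (18.78,40.39) → (30.59,47.36) → (40.86,38.28) (closed)

(bCNC post)
(Date: synthetic)
G21
G90
G0 X180.04 Y53.16
M3 S590
G1 X186.46 Y51.04 F1758
G1 X189.52 Y45.00
G1 X187.40 Y38.58
G1 X181.36 Y35.52
G1 X174.94 Y37.64
G1 X171.88 Y43.68
G1 X174.00 Y50.10
G1 X180.04 Y53.16
M5
G0 X264.37 Y18.41
M3 S590
G1 X114.75 Y34.11 F1758
G1 X205.25 Y20.77
G1 X151.47 Y27.03
G1 X174.49 Y48.73
G1 X188.98 Y13.35
G1 X264.37 Y18.41
M5
G0 X40.86 Y38.28
M3 S874
G1 X35.41 Y25.71 F703
G1 X21.76 Y27.01
G1 X18.78 Y40.39
G1 X30.59 Y47.36
G1 X40.86 Y38.28
M5
G0 X0.00 Y0.00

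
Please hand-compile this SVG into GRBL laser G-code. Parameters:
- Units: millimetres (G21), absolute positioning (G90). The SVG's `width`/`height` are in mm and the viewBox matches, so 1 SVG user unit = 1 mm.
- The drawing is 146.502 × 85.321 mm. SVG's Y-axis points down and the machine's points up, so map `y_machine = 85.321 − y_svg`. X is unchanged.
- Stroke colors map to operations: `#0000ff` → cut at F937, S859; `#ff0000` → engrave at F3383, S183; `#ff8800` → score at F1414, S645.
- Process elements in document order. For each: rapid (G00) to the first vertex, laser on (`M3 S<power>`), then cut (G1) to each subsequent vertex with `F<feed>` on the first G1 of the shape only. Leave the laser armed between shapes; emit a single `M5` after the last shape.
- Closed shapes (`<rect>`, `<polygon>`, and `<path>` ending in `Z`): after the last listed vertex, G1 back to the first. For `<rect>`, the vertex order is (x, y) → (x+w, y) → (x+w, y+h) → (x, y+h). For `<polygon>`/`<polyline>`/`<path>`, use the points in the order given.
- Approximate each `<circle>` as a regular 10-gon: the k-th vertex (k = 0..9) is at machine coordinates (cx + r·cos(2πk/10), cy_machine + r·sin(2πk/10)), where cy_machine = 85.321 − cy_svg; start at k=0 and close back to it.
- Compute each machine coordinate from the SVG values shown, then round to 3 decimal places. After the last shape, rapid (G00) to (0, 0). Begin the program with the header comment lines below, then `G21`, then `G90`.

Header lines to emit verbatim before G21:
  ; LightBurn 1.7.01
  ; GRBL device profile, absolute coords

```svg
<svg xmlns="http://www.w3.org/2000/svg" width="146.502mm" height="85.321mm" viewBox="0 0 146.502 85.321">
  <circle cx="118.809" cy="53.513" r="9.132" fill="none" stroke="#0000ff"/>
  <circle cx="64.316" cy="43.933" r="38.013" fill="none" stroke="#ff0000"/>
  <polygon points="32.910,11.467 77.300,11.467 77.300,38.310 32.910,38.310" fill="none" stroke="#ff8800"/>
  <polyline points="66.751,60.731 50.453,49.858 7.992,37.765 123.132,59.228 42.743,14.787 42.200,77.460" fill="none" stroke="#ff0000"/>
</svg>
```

; LightBurn 1.7.01
; GRBL device profile, absolute coords
G21
G90
G00 X127.941 Y31.808
M3 S859
G1 X126.197 Y37.176 F937
G1 X121.631 Y40.493
G1 X115.987 Y40.493
G1 X111.421 Y37.176
G1 X109.677 Y31.808
G1 X111.421 Y26.440
G1 X115.987 Y23.123
G1 X121.631 Y23.123
G1 X126.197 Y26.440
G1 X127.941 Y31.808
G00 X102.329 Y41.388
M3 S183
G1 X95.069 Y63.731 F3383
G1 X76.063 Y77.541
G1 X52.569 Y77.541
G1 X33.563 Y63.731
G1 X26.303 Y41.388
G1 X33.563 Y19.045
G1 X52.569 Y5.235
G1 X76.063 Y5.235
G1 X95.069 Y19.045
G1 X102.329 Y41.388
G00 X32.910 Y73.854
M3 S645
G1 X77.300 Y73.854 F1414
G1 X77.300 Y47.011
G1 X32.910 Y47.011
G1 X32.910 Y73.854
G00 X66.751 Y24.590
M3 S183
G1 X50.453 Y35.463 F3383
G1 X7.992 Y47.556
G1 X123.132 Y26.093
G1 X42.743 Y70.534
G1 X42.200 Y7.861
M5
G00 X0.000 Y0.000

viewBox `0 0 146.502 85.321` with mm width/height → 1 unit = 1 mm. Flip: y_m = 85.321 − y_svg.

**Shape 1** — `<circle>` circle, stroke `#0000ff` → cut (S859, F937). Machine vertices: (127.941,31.808) → (126.197,37.176) → (121.631,40.493) → (115.987,40.493) → (111.421,37.176) → (109.677,31.808) → (111.421,26.440) → (115.987,23.123) → (121.631,23.123) → (126.197,26.440) → (127.941,31.808). Closed: final G1 returns to the first vertex.

**Shape 2** — `<circle>` circle, stroke `#ff0000` → engrave (S183, F3383). Machine vertices: (102.329,41.388) → (95.069,63.731) → (76.063,77.541) → (52.569,77.541) → (33.563,63.731) → (26.303,41.388) → (33.563,19.045) → (52.569,5.235) → (76.063,5.235) → (95.069,19.045) → (102.329,41.388). Closed: final G1 returns to the first vertex.

**Shape 3** — `<polygon>` rectangle, stroke `#ff8800` → score (S645, F1414). Machine vertices: (32.910,73.854) → (77.300,73.854) → (77.300,47.011) → (32.910,47.011) → (32.910,73.854). Closed: final G1 returns to the first vertex.

**Shape 4** — `<polyline>` open polyline, stroke `#ff0000` → engrave (S183, F3383). Machine vertices: (66.751,24.590) → (50.453,35.463) → (7.992,47.556) → (123.132,26.093) → (42.743,70.534) → (42.200,7.861). Open path.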